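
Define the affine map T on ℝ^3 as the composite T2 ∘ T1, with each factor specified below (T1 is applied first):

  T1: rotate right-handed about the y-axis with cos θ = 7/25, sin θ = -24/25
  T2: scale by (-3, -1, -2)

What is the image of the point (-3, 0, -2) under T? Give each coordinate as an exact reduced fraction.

T(p) = (-81/25, 0, 172/25)

T1 rotate right-handed about the y-axis with cos θ = 7/25, sin θ = -24/25: (-3, 0, -2) → (27/25, 0, -86/25)
T2 scale by (-3, -1, -2): (27/25, 0, -86/25) → (-81/25, 0, 172/25)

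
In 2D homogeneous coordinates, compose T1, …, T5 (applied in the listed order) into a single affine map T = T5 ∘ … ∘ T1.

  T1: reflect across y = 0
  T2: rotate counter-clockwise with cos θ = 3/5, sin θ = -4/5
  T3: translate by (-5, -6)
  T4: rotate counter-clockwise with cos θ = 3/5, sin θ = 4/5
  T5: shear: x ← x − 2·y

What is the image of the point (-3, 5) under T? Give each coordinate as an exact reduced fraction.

T1 reflect across y = 0: (-3, 5) → (-3, -5)
T2 rotate counter-clockwise with cos θ = 3/5, sin θ = -4/5: (-3, -5) → (-29/5, -3/5)
T3 translate by (-5, -6): (-29/5, -3/5) → (-54/5, -33/5)
T4 rotate counter-clockwise with cos θ = 3/5, sin θ = 4/5: (-54/5, -33/5) → (-6/5, -63/5)
T5 shear: x ← x − 2·y: (-6/5, -63/5) → (24, -63/5)

T(p) = (24, -63/5)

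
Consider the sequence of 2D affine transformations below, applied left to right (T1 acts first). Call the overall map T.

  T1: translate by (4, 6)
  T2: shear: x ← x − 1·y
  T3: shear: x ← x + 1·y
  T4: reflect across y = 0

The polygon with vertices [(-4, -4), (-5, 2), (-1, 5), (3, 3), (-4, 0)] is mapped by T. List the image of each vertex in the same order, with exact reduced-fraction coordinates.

image vertices: (0, -2), (-1, -8), (3, -11), (7, -9), (0, -6)

T1 translate by (4, 6): (-4, -4) → (0, 2); (-5, 2) → (-1, 8); (-1, 5) → (3, 11); (3, 3) → (7, 9); (-4, 0) → (0, 6)
T2 shear: x ← x − 1·y: (0, 2) → (-2, 2); (-1, 8) → (-9, 8); (3, 11) → (-8, 11); (7, 9) → (-2, 9); (0, 6) → (-6, 6)
T3 shear: x ← x + 1·y: (-2, 2) → (0, 2); (-9, 8) → (-1, 8); (-8, 11) → (3, 11); (-2, 9) → (7, 9); (-6, 6) → (0, 6)
T4 reflect across y = 0: (0, 2) → (0, -2); (-1, 8) → (-1, -8); (3, 11) → (3, -11); (7, 9) → (7, -9); (0, 6) → (0, -6)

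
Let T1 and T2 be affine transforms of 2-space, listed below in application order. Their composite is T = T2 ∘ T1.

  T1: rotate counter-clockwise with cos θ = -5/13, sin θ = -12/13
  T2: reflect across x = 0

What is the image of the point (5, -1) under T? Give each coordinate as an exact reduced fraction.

T(p) = (37/13, -55/13)

T1 rotate counter-clockwise with cos θ = -5/13, sin θ = -12/13: (5, -1) → (-37/13, -55/13)
T2 reflect across x = 0: (-37/13, -55/13) → (37/13, -55/13)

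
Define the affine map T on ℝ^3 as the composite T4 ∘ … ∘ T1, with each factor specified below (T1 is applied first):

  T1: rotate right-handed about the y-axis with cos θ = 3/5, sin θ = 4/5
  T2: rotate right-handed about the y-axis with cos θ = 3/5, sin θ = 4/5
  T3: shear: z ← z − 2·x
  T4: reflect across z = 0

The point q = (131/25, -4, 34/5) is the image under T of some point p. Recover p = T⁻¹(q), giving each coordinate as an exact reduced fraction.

T1 = [3/5 0 4/5 0; 0 1 0 0; -4/5 0 3/5 0; 0 0 0 1]
T2·T1 = [-7/25 0 24/25 0; 0 1 0 0; -24/25 0 -7/25 0; 0 0 0 1]
T3·…·T1 = [-7/25 0 24/25 0; 0 1 0 0; -2/5 0 -11/5 0; 0 0 0 1]
T4·…·T1 = [-7/25 0 24/25 0; 0 1 0 0; 2/5 0 11/5 0; 0 0 0 1]
det M = -1; M⁻¹ = [-11/5 0 24/25 0; 0 1 0 0; 2/5 0 7/25 0; 0 0 0 1]
M⁻¹ · (131/25, -4, 34/5)ᵀ = (-5, -4, 4)ᵀ

p = (-5, -4, 4)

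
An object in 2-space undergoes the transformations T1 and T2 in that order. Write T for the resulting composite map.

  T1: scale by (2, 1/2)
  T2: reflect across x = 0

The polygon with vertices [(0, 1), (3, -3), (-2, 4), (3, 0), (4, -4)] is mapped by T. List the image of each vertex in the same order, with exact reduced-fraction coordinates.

image vertices: (0, 1/2), (-6, -3/2), (4, 2), (-6, 0), (-8, -2)

T1 scale by (2, 1/2): (0, 1) → (0, 1/2); (3, -3) → (6, -3/2); (-2, 4) → (-4, 2); (3, 0) → (6, 0); (4, -4) → (8, -2)
T2 reflect across x = 0: (0, 1/2) → (0, 1/2); (6, -3/2) → (-6, -3/2); (-4, 2) → (4, 2); (6, 0) → (-6, 0); (8, -2) → (-8, -2)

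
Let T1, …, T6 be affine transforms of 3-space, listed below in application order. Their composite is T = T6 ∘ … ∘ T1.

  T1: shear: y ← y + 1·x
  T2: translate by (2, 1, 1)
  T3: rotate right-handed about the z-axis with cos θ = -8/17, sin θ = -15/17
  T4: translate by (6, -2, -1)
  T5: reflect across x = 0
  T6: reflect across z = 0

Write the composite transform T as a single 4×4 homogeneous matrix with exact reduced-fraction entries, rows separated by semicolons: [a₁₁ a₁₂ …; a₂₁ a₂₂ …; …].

T = [-7/17 -15/17 0 -101/17; -23/17 -8/17 0 -72/17; 0 0 -1 0; 0 0 0 1]

T1 = [1 0 0 0; 1 1 0 0; 0 0 1 0; 0 0 0 1]
T2·T1 = [1 0 0 2; 1 1 0 1; 0 0 1 1; 0 0 0 1]
T3·…·T1 = [7/17 15/17 0 -1/17; -23/17 -8/17 0 -38/17; 0 0 1 1; 0 0 0 1]
T4·…·T1 = [7/17 15/17 0 101/17; -23/17 -8/17 0 -72/17; 0 0 1 0; 0 0 0 1]
T5·…·T1 = [-7/17 -15/17 0 -101/17; -23/17 -8/17 0 -72/17; 0 0 1 0; 0 0 0 1]
T6·…·T1 = [-7/17 -15/17 0 -101/17; -23/17 -8/17 0 -72/17; 0 0 -1 0; 0 0 0 1]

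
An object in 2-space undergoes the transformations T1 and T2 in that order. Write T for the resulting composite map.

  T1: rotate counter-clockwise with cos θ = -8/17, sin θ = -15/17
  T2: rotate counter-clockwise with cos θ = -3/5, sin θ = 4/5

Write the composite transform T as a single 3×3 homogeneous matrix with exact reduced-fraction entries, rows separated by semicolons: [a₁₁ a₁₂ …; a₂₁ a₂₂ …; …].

T1 = [-8/17 15/17 0; -15/17 -8/17 0; 0 0 1]
T2·T1 = [84/85 -13/85 0; 13/85 84/85 0; 0 0 1]

T = [84/85 -13/85 0; 13/85 84/85 0; 0 0 1]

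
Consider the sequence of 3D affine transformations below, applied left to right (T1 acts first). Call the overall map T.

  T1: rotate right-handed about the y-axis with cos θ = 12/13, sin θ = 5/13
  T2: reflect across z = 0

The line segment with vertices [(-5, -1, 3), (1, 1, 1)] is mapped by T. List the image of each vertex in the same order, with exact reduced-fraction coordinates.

T1 rotate right-handed about the y-axis with cos θ = 12/13, sin θ = 5/13: (-5, -1, 3) → (-45/13, -1, 61/13); (1, 1, 1) → (17/13, 1, 7/13)
T2 reflect across z = 0: (-45/13, -1, 61/13) → (-45/13, -1, -61/13); (17/13, 1, 7/13) → (17/13, 1, -7/13)

image vertices: (-45/13, -1, -61/13), (17/13, 1, -7/13)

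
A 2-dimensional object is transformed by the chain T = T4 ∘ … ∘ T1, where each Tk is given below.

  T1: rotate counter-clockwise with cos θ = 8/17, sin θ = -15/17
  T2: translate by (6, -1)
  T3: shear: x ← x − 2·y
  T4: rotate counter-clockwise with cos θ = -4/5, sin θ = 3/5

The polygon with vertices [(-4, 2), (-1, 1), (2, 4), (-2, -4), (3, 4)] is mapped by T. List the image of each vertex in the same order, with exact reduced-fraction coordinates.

T1 rotate counter-clockwise with cos θ = 8/17, sin θ = -15/17: (-4, 2) → (-2/17, 76/17); (-1, 1) → (7/17, 23/17); (2, 4) → (76/17, 2/17); (-2, -4) → (-76/17, -2/17); (3, 4) → (84/17, -13/17)
T2 translate by (6, -1): (-2/17, 76/17) → (100/17, 59/17); (7/17, 23/17) → (109/17, 6/17); (76/17, 2/17) → (178/17, -15/17); (-76/17, -2/17) → (26/17, -19/17); (84/17, -13/17) → (186/17, -30/17)
T3 shear: x ← x − 2·y: (100/17, 59/17) → (-18/17, 59/17); (109/17, 6/17) → (97/17, 6/17); (178/17, -15/17) → (208/17, -15/17); (26/17, -19/17) → (64/17, -19/17); (186/17, -30/17) → (246/17, -30/17)
T4 rotate counter-clockwise with cos θ = -4/5, sin θ = 3/5: (-18/17, 59/17) → (-21/17, -58/17); (97/17, 6/17) → (-406/85, 267/85); (208/17, -15/17) → (-787/85, 684/85); (64/17, -19/17) → (-199/85, 268/85); (246/17, -30/17) → (-894/85, 858/85)

image vertices: (-21/17, -58/17), (-406/85, 267/85), (-787/85, 684/85), (-199/85, 268/85), (-894/85, 858/85)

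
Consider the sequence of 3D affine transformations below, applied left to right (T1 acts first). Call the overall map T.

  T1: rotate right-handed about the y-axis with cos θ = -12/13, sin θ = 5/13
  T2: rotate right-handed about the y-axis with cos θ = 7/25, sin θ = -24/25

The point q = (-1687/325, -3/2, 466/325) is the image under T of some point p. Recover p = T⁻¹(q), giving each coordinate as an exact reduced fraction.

p = (-2, -3/2, -5)

T1 = [-12/13 0 5/13 0; 0 1 0 0; -5/13 0 -12/13 0; 0 0 0 1]
T2·T1 = [36/325 0 323/325 0; 0 1 0 0; -323/325 0 36/325 0; 0 0 0 1]
det M = 1; M⁻¹ = [36/325 0 -323/325 0; 0 1 0 0; 323/325 0 36/325 0; 0 0 0 1]
M⁻¹ · (-1687/325, -3/2, 466/325)ᵀ = (-2, -3/2, -5)ᵀ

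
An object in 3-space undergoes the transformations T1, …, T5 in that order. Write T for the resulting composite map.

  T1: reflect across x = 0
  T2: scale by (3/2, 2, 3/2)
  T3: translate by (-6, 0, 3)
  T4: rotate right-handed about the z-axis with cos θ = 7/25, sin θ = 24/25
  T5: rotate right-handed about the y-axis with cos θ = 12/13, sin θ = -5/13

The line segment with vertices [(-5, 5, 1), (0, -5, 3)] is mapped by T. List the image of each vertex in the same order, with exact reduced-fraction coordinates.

T1 reflect across x = 0: (-5, 5, 1) → (5, 5, 1); (0, -5, 3) → (0, -5, 3)
T2 scale by (3/2, 2, 3/2): (5, 5, 1) → (15/2, 10, 3/2); (0, -5, 3) → (0, -10, 9/2)
T3 translate by (-6, 0, 3): (15/2, 10, 3/2) → (3/2, 10, 9/2); (0, -10, 9/2) → (-6, -10, 15/2)
T4 rotate right-handed about the z-axis with cos θ = 7/25, sin θ = 24/25: (3/2, 10, 9/2) → (-459/50, 106/25, 9/2); (-6, -10, 15/2) → (198/25, -214/25, 15/2)
T5 rotate right-handed about the y-axis with cos θ = 12/13, sin θ = -5/13: (-459/50, 106/25, 9/2) → (-6633/650, 106/25, 81/130); (198/25, -214/25, 15/2) → (2877/650, -214/25, 648/65)

image vertices: (-6633/650, 106/25, 81/130), (2877/650, -214/25, 648/65)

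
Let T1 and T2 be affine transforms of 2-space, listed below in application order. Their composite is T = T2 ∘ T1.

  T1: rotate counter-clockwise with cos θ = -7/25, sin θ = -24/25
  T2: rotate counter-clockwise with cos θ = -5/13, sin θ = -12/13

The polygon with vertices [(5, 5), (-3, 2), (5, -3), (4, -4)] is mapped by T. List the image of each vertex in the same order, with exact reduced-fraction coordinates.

image vertices: (-457/65, -49/65), (27/25, -86/25), (-653/325, 1779/325), (-196/325, 1828/325)

T1 rotate counter-clockwise with cos θ = -7/25, sin θ = -24/25: (5, 5) → (17/5, -31/5); (-3, 2) → (69/25, 58/25); (5, -3) → (-107/25, -99/25); (4, -4) → (-124/25, -68/25)
T2 rotate counter-clockwise with cos θ = -5/13, sin θ = -12/13: (17/5, -31/5) → (-457/65, -49/65); (69/25, 58/25) → (27/25, -86/25); (-107/25, -99/25) → (-653/325, 1779/325); (-124/25, -68/25) → (-196/325, 1828/325)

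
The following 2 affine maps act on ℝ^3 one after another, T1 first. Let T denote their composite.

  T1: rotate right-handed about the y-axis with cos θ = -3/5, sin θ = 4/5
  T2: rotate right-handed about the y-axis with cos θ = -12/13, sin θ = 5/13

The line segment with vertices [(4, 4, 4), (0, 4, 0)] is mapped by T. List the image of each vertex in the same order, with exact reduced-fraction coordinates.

image vertices: (-188/65, 4, 316/65), (0, 4, 0)

T1 rotate right-handed about the y-axis with cos θ = -3/5, sin θ = 4/5: (4, 4, 4) → (4/5, 4, -28/5); (0, 4, 0) → (0, 4, 0)
T2 rotate right-handed about the y-axis with cos θ = -12/13, sin θ = 5/13: (4/5, 4, -28/5) → (-188/65, 4, 316/65); (0, 4, 0) → (0, 4, 0)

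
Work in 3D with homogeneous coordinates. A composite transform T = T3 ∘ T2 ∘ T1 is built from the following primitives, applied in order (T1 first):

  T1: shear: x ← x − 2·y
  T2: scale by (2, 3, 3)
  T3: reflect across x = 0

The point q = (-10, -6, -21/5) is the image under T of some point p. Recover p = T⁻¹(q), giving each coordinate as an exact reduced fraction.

p = (1, -2, -7/5)

T1 = [1 -2 0 0; 0 1 0 0; 0 0 1 0; 0 0 0 1]
T2·T1 = [2 -4 0 0; 0 3 0 0; 0 0 3 0; 0 0 0 1]
T3·…·T1 = [-2 4 0 0; 0 3 0 0; 0 0 3 0; 0 0 0 1]
det M = -18; M⁻¹ = [-1/2 2/3 0 0; 0 1/3 0 0; 0 0 1/3 0; 0 0 0 1]
M⁻¹ · (-10, -6, -21/5)ᵀ = (1, -2, -7/5)ᵀ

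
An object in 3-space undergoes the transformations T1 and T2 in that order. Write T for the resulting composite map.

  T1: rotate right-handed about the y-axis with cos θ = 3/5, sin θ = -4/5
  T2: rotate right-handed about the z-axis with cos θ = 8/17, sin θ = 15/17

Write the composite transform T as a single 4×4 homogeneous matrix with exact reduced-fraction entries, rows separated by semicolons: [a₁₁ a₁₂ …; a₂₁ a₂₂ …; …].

T = [24/85 -15/17 -32/85 0; 9/17 8/17 -12/17 0; 4/5 0 3/5 0; 0 0 0 1]

T1 = [3/5 0 -4/5 0; 0 1 0 0; 4/5 0 3/5 0; 0 0 0 1]
T2·T1 = [24/85 -15/17 -32/85 0; 9/17 8/17 -12/17 0; 4/5 0 3/5 0; 0 0 0 1]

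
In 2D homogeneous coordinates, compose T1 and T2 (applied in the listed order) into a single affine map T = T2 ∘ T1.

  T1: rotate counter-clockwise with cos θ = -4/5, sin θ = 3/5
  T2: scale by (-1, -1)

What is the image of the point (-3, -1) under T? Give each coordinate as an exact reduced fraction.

T(p) = (-3, 1)

T1 rotate counter-clockwise with cos θ = -4/5, sin θ = 3/5: (-3, -1) → (3, -1)
T2 scale by (-1, -1): (3, -1) → (-3, 1)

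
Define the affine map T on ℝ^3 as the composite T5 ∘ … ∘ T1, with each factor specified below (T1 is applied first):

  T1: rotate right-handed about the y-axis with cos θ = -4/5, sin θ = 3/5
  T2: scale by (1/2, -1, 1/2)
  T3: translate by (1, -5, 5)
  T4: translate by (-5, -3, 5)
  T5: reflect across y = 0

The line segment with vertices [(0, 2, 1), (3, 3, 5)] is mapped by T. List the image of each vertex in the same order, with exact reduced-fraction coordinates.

T1 rotate right-handed about the y-axis with cos θ = -4/5, sin θ = 3/5: (0, 2, 1) → (3/5, 2, -4/5); (3, 3, 5) → (3/5, 3, -29/5)
T2 scale by (1/2, -1, 1/2): (3/5, 2, -4/5) → (3/10, -2, -2/5); (3/5, 3, -29/5) → (3/10, -3, -29/10)
T3 translate by (1, -5, 5): (3/10, -2, -2/5) → (13/10, -7, 23/5); (3/10, -3, -29/10) → (13/10, -8, 21/10)
T4 translate by (-5, -3, 5): (13/10, -7, 23/5) → (-37/10, -10, 48/5); (13/10, -8, 21/10) → (-37/10, -11, 71/10)
T5 reflect across y = 0: (-37/10, -10, 48/5) → (-37/10, 10, 48/5); (-37/10, -11, 71/10) → (-37/10, 11, 71/10)

image vertices: (-37/10, 10, 48/5), (-37/10, 11, 71/10)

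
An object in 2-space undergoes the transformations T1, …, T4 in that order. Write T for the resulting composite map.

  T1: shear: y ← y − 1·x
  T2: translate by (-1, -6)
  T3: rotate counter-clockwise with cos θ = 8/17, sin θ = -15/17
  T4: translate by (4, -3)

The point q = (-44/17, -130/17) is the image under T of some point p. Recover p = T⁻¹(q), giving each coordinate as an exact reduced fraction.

p = (2, 0)

T1 = [1 0 0; -1 1 0; 0 0 1]
T2·T1 = [1 0 -1; -1 1 -6; 0 0 1]
T3·…·T1 = [-7/17 15/17 -98/17; -23/17 8/17 -33/17; 0 0 1]
T4·…·T1 = [-7/17 15/17 -30/17; -23/17 8/17 -84/17; 0 0 1]
det M = 1; M⁻¹ = [8/17 -15/17 -60/17; 23/17 -7/17 6/17; 0 0 1]
M⁻¹ · (-44/17, -130/17)ᵀ = (2, 0)ᵀ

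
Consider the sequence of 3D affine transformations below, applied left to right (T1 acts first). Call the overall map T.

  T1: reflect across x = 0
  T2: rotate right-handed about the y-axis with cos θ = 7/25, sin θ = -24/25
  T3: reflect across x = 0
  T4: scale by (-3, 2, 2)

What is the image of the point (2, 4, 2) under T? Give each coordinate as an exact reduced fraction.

T1 reflect across x = 0: (2, 4, 2) → (-2, 4, 2)
T2 rotate right-handed about the y-axis with cos θ = 7/25, sin θ = -24/25: (-2, 4, 2) → (-62/25, 4, -34/25)
T3 reflect across x = 0: (-62/25, 4, -34/25) → (62/25, 4, -34/25)
T4 scale by (-3, 2, 2): (62/25, 4, -34/25) → (-186/25, 8, -68/25)

T(p) = (-186/25, 8, -68/25)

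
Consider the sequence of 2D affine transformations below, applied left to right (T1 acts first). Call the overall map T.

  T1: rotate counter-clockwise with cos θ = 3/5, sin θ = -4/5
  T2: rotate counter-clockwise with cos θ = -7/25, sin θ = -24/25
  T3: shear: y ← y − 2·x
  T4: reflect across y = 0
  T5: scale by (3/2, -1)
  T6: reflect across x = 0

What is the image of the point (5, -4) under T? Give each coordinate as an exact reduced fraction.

T(p) = (2283/250, 354/25)

T1 rotate counter-clockwise with cos θ = 3/5, sin θ = -4/5: (5, -4) → (-1/5, -32/5)
T2 rotate counter-clockwise with cos θ = -7/25, sin θ = -24/25: (-1/5, -32/5) → (-761/125, 248/125)
T3 shear: y ← y − 2·x: (-761/125, 248/125) → (-761/125, 354/25)
T4 reflect across y = 0: (-761/125, 354/25) → (-761/125, -354/25)
T5 scale by (3/2, -1): (-761/125, -354/25) → (-2283/250, 354/25)
T6 reflect across x = 0: (-2283/250, 354/25) → (2283/250, 354/25)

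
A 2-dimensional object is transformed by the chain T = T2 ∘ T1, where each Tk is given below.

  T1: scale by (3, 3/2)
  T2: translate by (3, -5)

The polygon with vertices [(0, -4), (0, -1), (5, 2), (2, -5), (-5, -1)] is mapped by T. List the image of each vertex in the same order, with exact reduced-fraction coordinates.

T1 scale by (3, 3/2): (0, -4) → (0, -6); (0, -1) → (0, -3/2); (5, 2) → (15, 3); (2, -5) → (6, -15/2); (-5, -1) → (-15, -3/2)
T2 translate by (3, -5): (0, -6) → (3, -11); (0, -3/2) → (3, -13/2); (15, 3) → (18, -2); (6, -15/2) → (9, -25/2); (-15, -3/2) → (-12, -13/2)

image vertices: (3, -11), (3, -13/2), (18, -2), (9, -25/2), (-12, -13/2)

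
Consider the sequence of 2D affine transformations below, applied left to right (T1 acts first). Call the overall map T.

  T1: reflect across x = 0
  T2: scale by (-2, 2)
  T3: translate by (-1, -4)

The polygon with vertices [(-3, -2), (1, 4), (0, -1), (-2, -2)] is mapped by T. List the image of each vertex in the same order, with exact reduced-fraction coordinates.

T1 reflect across x = 0: (-3, -2) → (3, -2); (1, 4) → (-1, 4); (0, -1) → (0, -1); (-2, -2) → (2, -2)
T2 scale by (-2, 2): (3, -2) → (-6, -4); (-1, 4) → (2, 8); (0, -1) → (0, -2); (2, -2) → (-4, -4)
T3 translate by (-1, -4): (-6, -4) → (-7, -8); (2, 8) → (1, 4); (0, -2) → (-1, -6); (-4, -4) → (-5, -8)

image vertices: (-7, -8), (1, 4), (-1, -6), (-5, -8)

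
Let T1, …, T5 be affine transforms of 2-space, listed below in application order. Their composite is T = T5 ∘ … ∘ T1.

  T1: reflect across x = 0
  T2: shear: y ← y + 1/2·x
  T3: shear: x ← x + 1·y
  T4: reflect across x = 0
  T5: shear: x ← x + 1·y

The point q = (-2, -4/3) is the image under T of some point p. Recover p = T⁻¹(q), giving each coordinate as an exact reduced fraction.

T1 = [-1 0 0; 0 1 0; 0 0 1]
T2·T1 = [-1 0 0; -1/2 1 0; 0 0 1]
T3·…·T1 = [-3/2 1 0; -1/2 1 0; 0 0 1]
T4·…·T1 = [3/2 -1 0; -1/2 1 0; 0 0 1]
T5·…·T1 = [1 0 0; -1/2 1 0; 0 0 1]
det M = 1; M⁻¹ = [1 0 0; 1/2 1 0; 0 0 1]
M⁻¹ · (-2, -4/3)ᵀ = (-2, -7/3)ᵀ

p = (-2, -7/3)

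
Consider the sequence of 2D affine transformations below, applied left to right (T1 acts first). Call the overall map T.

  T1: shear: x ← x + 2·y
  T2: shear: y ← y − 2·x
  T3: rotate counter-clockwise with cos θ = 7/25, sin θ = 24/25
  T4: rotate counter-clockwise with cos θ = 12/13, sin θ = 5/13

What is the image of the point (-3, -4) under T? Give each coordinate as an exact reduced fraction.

T(p) = (-5418/325, -4201/325)

T1 shear: x ← x + 2·y: (-3, -4) → (-11, -4)
T2 shear: y ← y − 2·x: (-11, -4) → (-11, 18)
T3 rotate counter-clockwise with cos θ = 7/25, sin θ = 24/25: (-11, 18) → (-509/25, -138/25)
T4 rotate counter-clockwise with cos θ = 12/13, sin θ = 5/13: (-509/25, -138/25) → (-5418/325, -4201/325)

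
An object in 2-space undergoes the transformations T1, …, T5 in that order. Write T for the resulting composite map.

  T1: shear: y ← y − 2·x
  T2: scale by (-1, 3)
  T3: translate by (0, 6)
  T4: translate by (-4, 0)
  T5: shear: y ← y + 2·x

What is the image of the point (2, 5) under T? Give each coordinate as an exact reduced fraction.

T(p) = (-6, -3)

T1 shear: y ← y − 2·x: (2, 5) → (2, 1)
T2 scale by (-1, 3): (2, 1) → (-2, 3)
T3 translate by (0, 6): (-2, 3) → (-2, 9)
T4 translate by (-4, 0): (-2, 9) → (-6, 9)
T5 shear: y ← y + 2·x: (-6, 9) → (-6, -3)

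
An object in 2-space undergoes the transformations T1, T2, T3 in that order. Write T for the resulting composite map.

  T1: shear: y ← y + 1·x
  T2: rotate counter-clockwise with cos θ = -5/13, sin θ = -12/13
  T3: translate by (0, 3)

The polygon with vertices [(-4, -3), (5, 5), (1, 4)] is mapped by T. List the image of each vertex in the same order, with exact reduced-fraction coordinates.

image vertices: (-64/13, 122/13), (95/13, -71/13), (55/13, 2/13)

T1 shear: y ← y + 1·x: (-4, -3) → (-4, -7); (5, 5) → (5, 10); (1, 4) → (1, 5)
T2 rotate counter-clockwise with cos θ = -5/13, sin θ = -12/13: (-4, -7) → (-64/13, 83/13); (5, 10) → (95/13, -110/13); (1, 5) → (55/13, -37/13)
T3 translate by (0, 3): (-64/13, 83/13) → (-64/13, 122/13); (95/13, -110/13) → (95/13, -71/13); (55/13, -37/13) → (55/13, 2/13)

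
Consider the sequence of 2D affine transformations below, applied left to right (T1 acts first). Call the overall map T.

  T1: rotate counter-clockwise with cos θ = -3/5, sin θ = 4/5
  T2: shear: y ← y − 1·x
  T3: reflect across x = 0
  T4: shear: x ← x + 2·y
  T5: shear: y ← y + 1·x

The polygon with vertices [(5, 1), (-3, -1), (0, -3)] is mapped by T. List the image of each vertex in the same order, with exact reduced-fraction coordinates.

T1 rotate counter-clockwise with cos θ = -3/5, sin θ = 4/5: (5, 1) → (-19/5, 17/5); (-3, -1) → (13/5, -9/5); (0, -3) → (12/5, 9/5)
T2 shear: y ← y − 1·x: (-19/5, 17/5) → (-19/5, 36/5); (13/5, -9/5) → (13/5, -22/5); (12/5, 9/5) → (12/5, -3/5)
T3 reflect across x = 0: (-19/5, 36/5) → (19/5, 36/5); (13/5, -22/5) → (-13/5, -22/5); (12/5, -3/5) → (-12/5, -3/5)
T4 shear: x ← x + 2·y: (19/5, 36/5) → (91/5, 36/5); (-13/5, -22/5) → (-57/5, -22/5); (-12/5, -3/5) → (-18/5, -3/5)
T5 shear: y ← y + 1·x: (91/5, 36/5) → (91/5, 127/5); (-57/5, -22/5) → (-57/5, -79/5); (-18/5, -3/5) → (-18/5, -21/5)

image vertices: (91/5, 127/5), (-57/5, -79/5), (-18/5, -21/5)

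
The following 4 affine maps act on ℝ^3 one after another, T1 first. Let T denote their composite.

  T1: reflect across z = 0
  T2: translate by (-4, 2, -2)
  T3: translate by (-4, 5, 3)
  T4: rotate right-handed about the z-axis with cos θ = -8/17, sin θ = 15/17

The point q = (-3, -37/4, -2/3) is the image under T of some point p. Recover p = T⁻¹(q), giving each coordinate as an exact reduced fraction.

T1 = [1 0 0 0; 0 1 0 0; 0 0 -1 0; 0 0 0 1]
T2·T1 = [1 0 0 -4; 0 1 0 2; 0 0 -1 -2; 0 0 0 1]
T3·…·T1 = [1 0 0 -8; 0 1 0 7; 0 0 -1 1; 0 0 0 1]
T4·…·T1 = [-8/17 -15/17 0 -41/17; 15/17 -8/17 0 -176/17; 0 0 -1 1; 0 0 0 1]
det M = -1; M⁻¹ = [-8/17 15/17 0 8; -15/17 -8/17 0 -7; 0 0 -1 1; 0 0 0 1]
M⁻¹ · (-3, -37/4, -2/3)ᵀ = (5/4, 0, 5/3)ᵀ

p = (5/4, 0, 5/3)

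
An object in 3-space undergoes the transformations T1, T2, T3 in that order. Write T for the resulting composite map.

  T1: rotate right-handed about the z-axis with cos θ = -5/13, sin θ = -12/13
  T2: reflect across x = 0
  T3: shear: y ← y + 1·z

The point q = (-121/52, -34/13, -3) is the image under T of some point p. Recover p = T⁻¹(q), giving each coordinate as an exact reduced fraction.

p = (-5/4, 2, -3)

T1 = [-5/13 12/13 0 0; -12/13 -5/13 0 0; 0 0 1 0; 0 0 0 1]
T2·T1 = [5/13 -12/13 0 0; -12/13 -5/13 0 0; 0 0 1 0; 0 0 0 1]
T3·…·T1 = [5/13 -12/13 0 0; -12/13 -5/13 1 0; 0 0 1 0; 0 0 0 1]
det M = -1; M⁻¹ = [5/13 -12/13 12/13 0; -12/13 -5/13 5/13 0; 0 0 1 0; 0 0 0 1]
M⁻¹ · (-121/52, -34/13, -3)ᵀ = (-5/4, 2, -3)ᵀ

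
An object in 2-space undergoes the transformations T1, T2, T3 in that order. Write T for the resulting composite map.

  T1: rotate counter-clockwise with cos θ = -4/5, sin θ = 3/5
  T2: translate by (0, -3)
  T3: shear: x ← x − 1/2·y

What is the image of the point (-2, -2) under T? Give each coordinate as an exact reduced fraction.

T(p) = (41/10, -13/5)

T1 rotate counter-clockwise with cos θ = -4/5, sin θ = 3/5: (-2, -2) → (14/5, 2/5)
T2 translate by (0, -3): (14/5, 2/5) → (14/5, -13/5)
T3 shear: x ← x − 1/2·y: (14/5, -13/5) → (41/10, -13/5)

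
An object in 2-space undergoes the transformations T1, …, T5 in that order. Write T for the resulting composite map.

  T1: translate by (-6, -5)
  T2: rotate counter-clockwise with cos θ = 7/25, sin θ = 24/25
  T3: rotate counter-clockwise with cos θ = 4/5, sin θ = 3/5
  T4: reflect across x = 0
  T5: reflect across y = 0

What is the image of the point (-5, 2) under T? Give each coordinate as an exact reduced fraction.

T(p) = (-167/25, 231/25)

T1 translate by (-6, -5): (-5, 2) → (-11, -3)
T2 rotate counter-clockwise with cos θ = 7/25, sin θ = 24/25: (-11, -3) → (-1/5, -57/5)
T3 rotate counter-clockwise with cos θ = 4/5, sin θ = 3/5: (-1/5, -57/5) → (167/25, -231/25)
T4 reflect across x = 0: (167/25, -231/25) → (-167/25, -231/25)
T5 reflect across y = 0: (-167/25, -231/25) → (-167/25, 231/25)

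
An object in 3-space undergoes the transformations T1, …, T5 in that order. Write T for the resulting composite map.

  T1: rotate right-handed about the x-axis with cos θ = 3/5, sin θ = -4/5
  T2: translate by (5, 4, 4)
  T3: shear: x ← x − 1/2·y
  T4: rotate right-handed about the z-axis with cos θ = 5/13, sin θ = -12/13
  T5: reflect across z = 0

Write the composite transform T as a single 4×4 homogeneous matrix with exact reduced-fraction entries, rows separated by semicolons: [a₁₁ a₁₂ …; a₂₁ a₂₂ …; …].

T = [5/13 57/130 38/65 63/13; -12/13 33/65 44/65 -16/13; 0 4/5 -3/5 -4; 0 0 0 1]

T1 = [1 0 0 0; 0 3/5 4/5 0; 0 -4/5 3/5 0; 0 0 0 1]
T2·T1 = [1 0 0 5; 0 3/5 4/5 4; 0 -4/5 3/5 4; 0 0 0 1]
T3·…·T1 = [1 -3/10 -2/5 3; 0 3/5 4/5 4; 0 -4/5 3/5 4; 0 0 0 1]
T4·…·T1 = [5/13 57/130 38/65 63/13; -12/13 33/65 44/65 -16/13; 0 -4/5 3/5 4; 0 0 0 1]
T5·…·T1 = [5/13 57/130 38/65 63/13; -12/13 33/65 44/65 -16/13; 0 4/5 -3/5 -4; 0 0 0 1]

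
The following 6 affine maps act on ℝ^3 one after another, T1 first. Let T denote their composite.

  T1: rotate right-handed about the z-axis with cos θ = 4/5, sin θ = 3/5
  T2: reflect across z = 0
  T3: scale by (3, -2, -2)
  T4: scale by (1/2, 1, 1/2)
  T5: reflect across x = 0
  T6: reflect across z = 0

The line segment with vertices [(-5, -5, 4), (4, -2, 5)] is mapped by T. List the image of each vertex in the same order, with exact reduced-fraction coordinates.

T1 rotate right-handed about the z-axis with cos θ = 4/5, sin θ = 3/5: (-5, -5, 4) → (-1, -7, 4); (4, -2, 5) → (22/5, 4/5, 5)
T2 reflect across z = 0: (-1, -7, 4) → (-1, -7, -4); (22/5, 4/5, 5) → (22/5, 4/5, -5)
T3 scale by (3, -2, -2): (-1, -7, -4) → (-3, 14, 8); (22/5, 4/5, -5) → (66/5, -8/5, 10)
T4 scale by (1/2, 1, 1/2): (-3, 14, 8) → (-3/2, 14, 4); (66/5, -8/5, 10) → (33/5, -8/5, 5)
T5 reflect across x = 0: (-3/2, 14, 4) → (3/2, 14, 4); (33/5, -8/5, 5) → (-33/5, -8/5, 5)
T6 reflect across z = 0: (3/2, 14, 4) → (3/2, 14, -4); (-33/5, -8/5, 5) → (-33/5, -8/5, -5)

image vertices: (3/2, 14, -4), (-33/5, -8/5, -5)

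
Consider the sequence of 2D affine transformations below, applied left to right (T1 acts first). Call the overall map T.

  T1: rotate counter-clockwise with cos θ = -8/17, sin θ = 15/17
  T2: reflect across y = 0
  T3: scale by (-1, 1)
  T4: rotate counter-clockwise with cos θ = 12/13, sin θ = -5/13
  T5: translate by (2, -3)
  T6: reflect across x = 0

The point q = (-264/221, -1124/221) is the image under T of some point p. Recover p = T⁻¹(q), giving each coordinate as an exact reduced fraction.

T1 = [-8/17 -15/17 0; 15/17 -8/17 0; 0 0 1]
T2·T1 = [-8/17 -15/17 0; -15/17 8/17 0; 0 0 1]
T3·…·T1 = [8/17 15/17 0; -15/17 8/17 0; 0 0 1]
T4·…·T1 = [21/221 220/221 0; -220/221 21/221 0; 0 0 1]
T5·…·T1 = [21/221 220/221 2; -220/221 21/221 -3; 0 0 1]
T6·…·T1 = [-21/221 -220/221 -2; -220/221 21/221 -3; 0 0 1]
det M = -1; M⁻¹ = [-21/221 -220/221 -54/17; -220/221 21/221 -29/17; 0 0 1]
M⁻¹ · (-264/221, -1124/221)ᵀ = (2, -1)ᵀ

p = (2, -1)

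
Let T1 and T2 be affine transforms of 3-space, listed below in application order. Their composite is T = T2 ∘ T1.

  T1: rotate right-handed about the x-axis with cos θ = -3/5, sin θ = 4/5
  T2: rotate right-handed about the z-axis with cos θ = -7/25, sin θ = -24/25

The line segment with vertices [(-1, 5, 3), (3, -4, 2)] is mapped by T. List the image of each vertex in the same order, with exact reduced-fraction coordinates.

T1 rotate right-handed about the x-axis with cos θ = -3/5, sin θ = 4/5: (-1, 5, 3) → (-1, -27/5, 11/5); (3, -4, 2) → (3, 4/5, -22/5)
T2 rotate right-handed about the z-axis with cos θ = -7/25, sin θ = -24/25: (-1, -27/5, 11/5) → (-613/125, 309/125, 11/5); (3, 4/5, -22/5) → (-9/125, -388/125, -22/5)

image vertices: (-613/125, 309/125, 11/5), (-9/125, -388/125, -22/5)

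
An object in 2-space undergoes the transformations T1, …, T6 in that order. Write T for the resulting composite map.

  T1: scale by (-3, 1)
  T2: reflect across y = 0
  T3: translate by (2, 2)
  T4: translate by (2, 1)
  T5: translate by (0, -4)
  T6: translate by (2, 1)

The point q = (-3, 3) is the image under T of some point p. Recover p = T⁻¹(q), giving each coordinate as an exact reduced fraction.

p = (3, -3)

T1 = [-3 0 0; 0 1 0; 0 0 1]
T2·T1 = [-3 0 0; 0 -1 0; 0 0 1]
T3·…·T1 = [-3 0 2; 0 -1 2; 0 0 1]
T4·…·T1 = [-3 0 4; 0 -1 3; 0 0 1]
T5·…·T1 = [-3 0 4; 0 -1 -1; 0 0 1]
T6·…·T1 = [-3 0 6; 0 -1 0; 0 0 1]
det M = 3; M⁻¹ = [-1/3 0 2; 0 -1 0; 0 0 1]
M⁻¹ · (-3, 3)ᵀ = (3, -3)ᵀ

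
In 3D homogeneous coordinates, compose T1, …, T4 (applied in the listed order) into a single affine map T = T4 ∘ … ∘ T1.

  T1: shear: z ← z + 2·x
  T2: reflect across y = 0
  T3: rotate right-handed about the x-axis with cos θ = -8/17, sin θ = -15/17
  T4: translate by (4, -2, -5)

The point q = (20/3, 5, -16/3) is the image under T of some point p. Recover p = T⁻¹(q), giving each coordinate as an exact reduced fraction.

T1 = [1 0 0 0; 0 1 0 0; 2 0 1 0; 0 0 0 1]
T2·T1 = [1 0 0 0; 0 -1 0 0; 2 0 1 0; 0 0 0 1]
T3·…·T1 = [1 0 0 0; 30/17 8/17 15/17 0; -16/17 15/17 -8/17 0; 0 0 0 1]
T4·…·T1 = [1 0 0 4; 30/17 8/17 15/17 -2; -16/17 15/17 -8/17 -5; 0 0 0 1]
det M = -1; M⁻¹ = [1 0 0 -4; 0 8/17 15/17 91/17; -2 15/17 -8/17 126/17; 0 0 0 1]
M⁻¹ · (20/3, 5, -16/3)ᵀ = (8/3, 3, 1)ᵀ

p = (8/3, 3, 1)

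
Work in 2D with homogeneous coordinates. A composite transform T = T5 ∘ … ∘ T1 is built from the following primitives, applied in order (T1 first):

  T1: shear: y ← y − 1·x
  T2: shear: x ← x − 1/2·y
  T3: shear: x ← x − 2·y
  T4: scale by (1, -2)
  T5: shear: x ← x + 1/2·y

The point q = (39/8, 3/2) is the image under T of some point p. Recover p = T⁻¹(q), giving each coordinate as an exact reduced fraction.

T1 = [1 0 0; -1 1 0; 0 0 1]
T2·T1 = [3/2 -1/2 0; -1 1 0; 0 0 1]
T3·…·T1 = [7/2 -5/2 0; -1 1 0; 0 0 1]
T4·…·T1 = [7/2 -5/2 0; 2 -2 0; 0 0 1]
T5·…·T1 = [9/2 -7/2 0; 2 -2 0; 0 0 1]
det M = -2; M⁻¹ = [1 -7/4 0; 1 -9/4 0; 0 0 1]
M⁻¹ · (39/8, 3/2)ᵀ = (9/4, 3/2)ᵀ

p = (9/4, 3/2)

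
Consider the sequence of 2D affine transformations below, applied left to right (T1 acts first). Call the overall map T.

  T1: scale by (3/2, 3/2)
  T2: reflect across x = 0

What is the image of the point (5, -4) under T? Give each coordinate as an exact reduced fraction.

T1 scale by (3/2, 3/2): (5, -4) → (15/2, -6)
T2 reflect across x = 0: (15/2, -6) → (-15/2, -6)

T(p) = (-15/2, -6)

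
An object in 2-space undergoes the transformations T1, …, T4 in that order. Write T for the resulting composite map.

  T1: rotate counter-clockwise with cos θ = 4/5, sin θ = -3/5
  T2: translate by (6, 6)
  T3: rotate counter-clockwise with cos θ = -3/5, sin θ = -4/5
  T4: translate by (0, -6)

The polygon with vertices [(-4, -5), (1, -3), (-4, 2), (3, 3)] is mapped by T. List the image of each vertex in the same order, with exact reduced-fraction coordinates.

image vertices: (91/25, -212/25), (-3/5, -59/5), (28/5, -76/5), (-21/25, -453/25)

T1 rotate counter-clockwise with cos θ = 4/5, sin θ = -3/5: (-4, -5) → (-31/5, -8/5); (1, -3) → (-1, -3); (-4, 2) → (-2, 4); (3, 3) → (21/5, 3/5)
T2 translate by (6, 6): (-31/5, -8/5) → (-1/5, 22/5); (-1, -3) → (5, 3); (-2, 4) → (4, 10); (21/5, 3/5) → (51/5, 33/5)
T3 rotate counter-clockwise with cos θ = -3/5, sin θ = -4/5: (-1/5, 22/5) → (91/25, -62/25); (5, 3) → (-3/5, -29/5); (4, 10) → (28/5, -46/5); (51/5, 33/5) → (-21/25, -303/25)
T4 translate by (0, -6): (91/25, -62/25) → (91/25, -212/25); (-3/5, -29/5) → (-3/5, -59/5); (28/5, -46/5) → (28/5, -76/5); (-21/25, -303/25) → (-21/25, -453/25)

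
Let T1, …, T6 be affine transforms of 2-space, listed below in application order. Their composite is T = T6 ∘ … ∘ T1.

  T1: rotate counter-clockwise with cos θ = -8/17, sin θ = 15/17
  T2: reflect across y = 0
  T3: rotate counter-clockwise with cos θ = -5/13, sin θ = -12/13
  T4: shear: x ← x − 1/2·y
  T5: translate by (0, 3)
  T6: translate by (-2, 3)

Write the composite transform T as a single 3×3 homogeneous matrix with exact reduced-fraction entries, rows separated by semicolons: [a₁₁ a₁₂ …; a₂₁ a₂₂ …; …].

T = [-451/442 101/221 -2; 171/221 140/221 6; 0 0 1]

T1 = [-8/17 -15/17 0; 15/17 -8/17 0; 0 0 1]
T2·T1 = [-8/17 -15/17 0; -15/17 8/17 0; 0 0 1]
T3·…·T1 = [-140/221 171/221 0; 171/221 140/221 0; 0 0 1]
T4·…·T1 = [-451/442 101/221 0; 171/221 140/221 0; 0 0 1]
T5·…·T1 = [-451/442 101/221 0; 171/221 140/221 3; 0 0 1]
T6·…·T1 = [-451/442 101/221 -2; 171/221 140/221 6; 0 0 1]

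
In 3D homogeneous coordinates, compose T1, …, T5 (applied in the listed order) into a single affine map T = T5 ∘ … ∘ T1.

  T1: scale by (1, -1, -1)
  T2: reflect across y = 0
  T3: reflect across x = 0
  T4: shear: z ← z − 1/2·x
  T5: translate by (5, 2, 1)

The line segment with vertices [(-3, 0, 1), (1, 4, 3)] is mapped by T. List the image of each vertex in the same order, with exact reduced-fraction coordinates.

T1 scale by (1, -1, -1): (-3, 0, 1) → (-3, 0, -1); (1, 4, 3) → (1, -4, -3)
T2 reflect across y = 0: (-3, 0, -1) → (-3, 0, -1); (1, -4, -3) → (1, 4, -3)
T3 reflect across x = 0: (-3, 0, -1) → (3, 0, -1); (1, 4, -3) → (-1, 4, -3)
T4 shear: z ← z − 1/2·x: (3, 0, -1) → (3, 0, -5/2); (-1, 4, -3) → (-1, 4, -5/2)
T5 translate by (5, 2, 1): (3, 0, -5/2) → (8, 2, -3/2); (-1, 4, -5/2) → (4, 6, -3/2)

image vertices: (8, 2, -3/2), (4, 6, -3/2)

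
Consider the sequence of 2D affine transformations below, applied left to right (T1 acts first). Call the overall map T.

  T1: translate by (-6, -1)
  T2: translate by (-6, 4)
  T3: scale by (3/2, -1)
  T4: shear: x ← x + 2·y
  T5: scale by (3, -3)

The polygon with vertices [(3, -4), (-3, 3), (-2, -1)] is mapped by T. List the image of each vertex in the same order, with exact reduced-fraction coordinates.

image vertices: (-69/2, -3), (-207/2, 18), (-75, 6)

T1 translate by (-6, -1): (3, -4) → (-3, -5); (-3, 3) → (-9, 2); (-2, -1) → (-8, -2)
T2 translate by (-6, 4): (-3, -5) → (-9, -1); (-9, 2) → (-15, 6); (-8, -2) → (-14, 2)
T3 scale by (3/2, -1): (-9, -1) → (-27/2, 1); (-15, 6) → (-45/2, -6); (-14, 2) → (-21, -2)
T4 shear: x ← x + 2·y: (-27/2, 1) → (-23/2, 1); (-45/2, -6) → (-69/2, -6); (-21, -2) → (-25, -2)
T5 scale by (3, -3): (-23/2, 1) → (-69/2, -3); (-69/2, -6) → (-207/2, 18); (-25, -2) → (-75, 6)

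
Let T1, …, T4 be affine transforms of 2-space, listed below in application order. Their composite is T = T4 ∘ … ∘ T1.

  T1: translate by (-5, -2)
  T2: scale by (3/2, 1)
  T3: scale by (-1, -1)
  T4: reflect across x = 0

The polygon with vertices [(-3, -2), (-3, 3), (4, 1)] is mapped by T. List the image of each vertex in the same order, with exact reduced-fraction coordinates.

image vertices: (-12, 4), (-12, -1), (-3/2, 1)

T1 translate by (-5, -2): (-3, -2) → (-8, -4); (-3, 3) → (-8, 1); (4, 1) → (-1, -1)
T2 scale by (3/2, 1): (-8, -4) → (-12, -4); (-8, 1) → (-12, 1); (-1, -1) → (-3/2, -1)
T3 scale by (-1, -1): (-12, -4) → (12, 4); (-12, 1) → (12, -1); (-3/2, -1) → (3/2, 1)
T4 reflect across x = 0: (12, 4) → (-12, 4); (12, -1) → (-12, -1); (3/2, 1) → (-3/2, 1)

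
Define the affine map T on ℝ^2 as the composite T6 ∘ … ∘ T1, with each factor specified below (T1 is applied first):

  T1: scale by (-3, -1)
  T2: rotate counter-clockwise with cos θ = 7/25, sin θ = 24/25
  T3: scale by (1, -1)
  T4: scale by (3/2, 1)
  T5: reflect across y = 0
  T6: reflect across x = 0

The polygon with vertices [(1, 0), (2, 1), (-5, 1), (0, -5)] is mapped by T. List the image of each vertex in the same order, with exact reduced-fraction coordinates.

T1 scale by (-3, -1): (1, 0) → (-3, 0); (2, 1) → (-6, -1); (-5, 1) → (15, -1); (0, -5) → (0, 5)
T2 rotate counter-clockwise with cos θ = 7/25, sin θ = 24/25: (-3, 0) → (-21/25, -72/25); (-6, -1) → (-18/25, -151/25); (15, -1) → (129/25, 353/25); (0, 5) → (-24/5, 7/5)
T3 scale by (1, -1): (-21/25, -72/25) → (-21/25, 72/25); (-18/25, -151/25) → (-18/25, 151/25); (129/25, 353/25) → (129/25, -353/25); (-24/5, 7/5) → (-24/5, -7/5)
T4 scale by (3/2, 1): (-21/25, 72/25) → (-63/50, 72/25); (-18/25, 151/25) → (-27/25, 151/25); (129/25, -353/25) → (387/50, -353/25); (-24/5, -7/5) → (-36/5, -7/5)
T5 reflect across y = 0: (-63/50, 72/25) → (-63/50, -72/25); (-27/25, 151/25) → (-27/25, -151/25); (387/50, -353/25) → (387/50, 353/25); (-36/5, -7/5) → (-36/5, 7/5)
T6 reflect across x = 0: (-63/50, -72/25) → (63/50, -72/25); (-27/25, -151/25) → (27/25, -151/25); (387/50, 353/25) → (-387/50, 353/25); (-36/5, 7/5) → (36/5, 7/5)

image vertices: (63/50, -72/25), (27/25, -151/25), (-387/50, 353/25), (36/5, 7/5)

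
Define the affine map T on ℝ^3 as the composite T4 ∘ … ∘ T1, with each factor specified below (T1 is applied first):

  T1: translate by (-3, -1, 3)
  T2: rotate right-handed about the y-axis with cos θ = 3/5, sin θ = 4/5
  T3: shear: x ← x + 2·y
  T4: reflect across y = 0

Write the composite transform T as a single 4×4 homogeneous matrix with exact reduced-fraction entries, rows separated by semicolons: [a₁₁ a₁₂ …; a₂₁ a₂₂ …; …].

T1 = [1 0 0 -3; 0 1 0 -1; 0 0 1 3; 0 0 0 1]
T2·T1 = [3/5 0 4/5 3/5; 0 1 0 -1; -4/5 0 3/5 21/5; 0 0 0 1]
T3·…·T1 = [3/5 2 4/5 -7/5; 0 1 0 -1; -4/5 0 3/5 21/5; 0 0 0 1]
T4·…·T1 = [3/5 2 4/5 -7/5; 0 -1 0 1; -4/5 0 3/5 21/5; 0 0 0 1]

T = [3/5 2 4/5 -7/5; 0 -1 0 1; -4/5 0 3/5 21/5; 0 0 0 1]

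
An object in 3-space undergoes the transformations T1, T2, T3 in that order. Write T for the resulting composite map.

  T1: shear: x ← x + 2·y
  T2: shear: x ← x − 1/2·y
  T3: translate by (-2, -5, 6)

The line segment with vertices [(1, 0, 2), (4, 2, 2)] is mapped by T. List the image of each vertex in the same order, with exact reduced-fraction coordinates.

T1 shear: x ← x + 2·y: (1, 0, 2) → (1, 0, 2); (4, 2, 2) → (8, 2, 2)
T2 shear: x ← x − 1/2·y: (1, 0, 2) → (1, 0, 2); (8, 2, 2) → (7, 2, 2)
T3 translate by (-2, -5, 6): (1, 0, 2) → (-1, -5, 8); (7, 2, 2) → (5, -3, 8)

image vertices: (-1, -5, 8), (5, -3, 8)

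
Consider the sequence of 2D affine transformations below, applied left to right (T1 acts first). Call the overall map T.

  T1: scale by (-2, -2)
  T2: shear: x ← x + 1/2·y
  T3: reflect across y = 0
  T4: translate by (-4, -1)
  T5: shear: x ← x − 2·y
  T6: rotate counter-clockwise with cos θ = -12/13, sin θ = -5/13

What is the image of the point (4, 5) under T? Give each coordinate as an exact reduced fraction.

T(p) = (465/13, 67/13)

T1 scale by (-2, -2): (4, 5) → (-8, -10)
T2 shear: x ← x + 1/2·y: (-8, -10) → (-13, -10)
T3 reflect across y = 0: (-13, -10) → (-13, 10)
T4 translate by (-4, -1): (-13, 10) → (-17, 9)
T5 shear: x ← x − 2·y: (-17, 9) → (-35, 9)
T6 rotate counter-clockwise with cos θ = -12/13, sin θ = -5/13: (-35, 9) → (465/13, 67/13)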